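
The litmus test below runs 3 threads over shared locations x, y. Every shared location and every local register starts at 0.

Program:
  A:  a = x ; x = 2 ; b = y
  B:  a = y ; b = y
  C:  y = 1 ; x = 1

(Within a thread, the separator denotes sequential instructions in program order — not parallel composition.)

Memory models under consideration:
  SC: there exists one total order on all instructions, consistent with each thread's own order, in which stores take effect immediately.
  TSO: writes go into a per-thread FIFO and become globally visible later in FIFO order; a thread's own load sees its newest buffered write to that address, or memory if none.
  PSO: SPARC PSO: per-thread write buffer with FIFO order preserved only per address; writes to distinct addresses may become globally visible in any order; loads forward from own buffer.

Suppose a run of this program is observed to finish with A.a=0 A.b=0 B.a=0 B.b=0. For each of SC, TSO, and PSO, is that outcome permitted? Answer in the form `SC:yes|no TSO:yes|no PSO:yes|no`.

outcome vector order: (A.a,A.b,B.a,B.b)
[SC] allowed = {<0 0 0 0>, <0 0 0 1>, <0 0 1 1>, <0 1 0 0>, <0 1 0 1>, <0 1 1 1>, <1 1 0 0>, <1 1 0 1>, <1 1 1 1>}
[TSO] allowed = {<0 0 0 0>, <0 0 0 1>, <0 0 1 1>, <0 1 0 0>, <0 1 0 1>, <0 1 1 1>, <1 1 0 0>, <1 1 0 1>, <1 1 1 1>}
[PSO] allowed = {<0 0 0 0>, <0 0 0 1>, <0 0 1 1>, <0 1 0 0>, <0 1 0 1>, <0 1 1 1>, <1 0 0 0>, <1 0 0 1>, <1 0 1 1>, <1 1 0 0>, <1 1 0 1>, <1 1 1 1>}
target <0 0 0 0> ∈ {SC,TSO,PSO}

SC:yes TSO:yes PSO:yes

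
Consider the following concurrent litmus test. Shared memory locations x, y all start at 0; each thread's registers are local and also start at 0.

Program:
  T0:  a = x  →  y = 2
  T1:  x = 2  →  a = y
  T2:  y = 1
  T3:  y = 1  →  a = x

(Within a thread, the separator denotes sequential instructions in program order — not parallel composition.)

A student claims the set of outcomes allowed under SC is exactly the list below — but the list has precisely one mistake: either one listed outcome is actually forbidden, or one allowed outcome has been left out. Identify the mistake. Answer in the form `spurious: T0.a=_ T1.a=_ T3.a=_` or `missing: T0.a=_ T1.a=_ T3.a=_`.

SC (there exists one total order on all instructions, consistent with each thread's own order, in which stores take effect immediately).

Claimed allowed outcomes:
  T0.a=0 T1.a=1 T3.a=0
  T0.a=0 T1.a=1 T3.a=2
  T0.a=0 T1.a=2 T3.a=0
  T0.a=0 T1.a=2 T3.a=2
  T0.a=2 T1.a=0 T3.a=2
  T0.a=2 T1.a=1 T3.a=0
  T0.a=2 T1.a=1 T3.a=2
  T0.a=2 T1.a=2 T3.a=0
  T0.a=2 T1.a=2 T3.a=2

outcome vector order: (T0.a,T1.a,T3.a)
[SC] allowed = {002; 010; 012; 020; 022; 202; 210; 212; 220; 222}
SC∖claimed = {002}

missing: T0.a=0 T1.a=0 T3.a=2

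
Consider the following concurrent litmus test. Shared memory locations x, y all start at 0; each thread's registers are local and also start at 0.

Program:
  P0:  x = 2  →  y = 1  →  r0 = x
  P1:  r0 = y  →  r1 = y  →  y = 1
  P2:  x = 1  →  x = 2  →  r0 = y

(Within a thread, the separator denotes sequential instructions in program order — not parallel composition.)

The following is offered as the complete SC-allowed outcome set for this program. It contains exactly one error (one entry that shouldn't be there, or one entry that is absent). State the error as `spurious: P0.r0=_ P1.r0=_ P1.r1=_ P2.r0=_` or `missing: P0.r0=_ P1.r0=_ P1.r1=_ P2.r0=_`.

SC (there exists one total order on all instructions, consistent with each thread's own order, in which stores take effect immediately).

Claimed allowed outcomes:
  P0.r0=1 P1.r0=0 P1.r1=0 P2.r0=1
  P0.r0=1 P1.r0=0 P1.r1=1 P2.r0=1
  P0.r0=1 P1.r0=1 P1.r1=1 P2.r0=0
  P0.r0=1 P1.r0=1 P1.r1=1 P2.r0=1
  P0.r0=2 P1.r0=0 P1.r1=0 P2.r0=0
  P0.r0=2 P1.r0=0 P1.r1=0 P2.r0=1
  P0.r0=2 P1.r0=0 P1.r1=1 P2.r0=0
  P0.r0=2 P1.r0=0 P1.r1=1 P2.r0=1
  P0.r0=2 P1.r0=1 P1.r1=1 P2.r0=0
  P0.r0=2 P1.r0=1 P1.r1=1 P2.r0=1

outcome vector order: (P0.r0,P1.r0,P1.r1,P2.r0)
SC: 9 outcomes — {<1 0 0 1>; <1 0 1 1>; <1 1 1 1>; <2 0 0 0>; <2 0 0 1>; <2 0 1 0>; <2 0 1 1>; <2 1 1 0>; <2 1 1 1>}
claimed∖SC = {<1 1 1 0>}

spurious: P0.r0=1 P1.r0=1 P1.r1=1 P2.r0=0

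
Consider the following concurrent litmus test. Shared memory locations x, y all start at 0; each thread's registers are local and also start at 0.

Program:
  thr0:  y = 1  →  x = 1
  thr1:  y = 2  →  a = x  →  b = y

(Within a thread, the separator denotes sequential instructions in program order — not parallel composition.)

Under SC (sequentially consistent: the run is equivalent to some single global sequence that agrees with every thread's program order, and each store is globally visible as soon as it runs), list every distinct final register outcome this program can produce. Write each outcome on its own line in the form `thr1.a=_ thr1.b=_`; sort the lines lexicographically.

thr1.a=0 thr1.b=1
thr1.a=0 thr1.b=2
thr1.a=1 thr1.b=1
thr1.a=1 thr1.b=2

outcome vector order: (thr1.a,thr1.b)
|SC outcomes| = 4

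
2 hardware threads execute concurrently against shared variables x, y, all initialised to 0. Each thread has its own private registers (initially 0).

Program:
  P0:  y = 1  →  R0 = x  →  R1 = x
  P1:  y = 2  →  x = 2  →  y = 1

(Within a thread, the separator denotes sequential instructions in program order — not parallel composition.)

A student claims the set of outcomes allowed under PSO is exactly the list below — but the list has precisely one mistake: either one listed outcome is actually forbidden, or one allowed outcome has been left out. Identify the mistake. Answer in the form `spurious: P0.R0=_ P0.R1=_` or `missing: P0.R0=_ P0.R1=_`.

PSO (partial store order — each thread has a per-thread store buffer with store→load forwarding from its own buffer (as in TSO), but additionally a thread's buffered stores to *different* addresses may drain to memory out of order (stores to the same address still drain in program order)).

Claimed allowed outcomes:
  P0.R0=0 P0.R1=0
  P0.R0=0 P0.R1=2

outcome vector order: (P0.R0,P0.R1)
[PSO] allowed = {00 02 22}
PSO∖claimed = {22}

missing: P0.R0=2 P0.R1=2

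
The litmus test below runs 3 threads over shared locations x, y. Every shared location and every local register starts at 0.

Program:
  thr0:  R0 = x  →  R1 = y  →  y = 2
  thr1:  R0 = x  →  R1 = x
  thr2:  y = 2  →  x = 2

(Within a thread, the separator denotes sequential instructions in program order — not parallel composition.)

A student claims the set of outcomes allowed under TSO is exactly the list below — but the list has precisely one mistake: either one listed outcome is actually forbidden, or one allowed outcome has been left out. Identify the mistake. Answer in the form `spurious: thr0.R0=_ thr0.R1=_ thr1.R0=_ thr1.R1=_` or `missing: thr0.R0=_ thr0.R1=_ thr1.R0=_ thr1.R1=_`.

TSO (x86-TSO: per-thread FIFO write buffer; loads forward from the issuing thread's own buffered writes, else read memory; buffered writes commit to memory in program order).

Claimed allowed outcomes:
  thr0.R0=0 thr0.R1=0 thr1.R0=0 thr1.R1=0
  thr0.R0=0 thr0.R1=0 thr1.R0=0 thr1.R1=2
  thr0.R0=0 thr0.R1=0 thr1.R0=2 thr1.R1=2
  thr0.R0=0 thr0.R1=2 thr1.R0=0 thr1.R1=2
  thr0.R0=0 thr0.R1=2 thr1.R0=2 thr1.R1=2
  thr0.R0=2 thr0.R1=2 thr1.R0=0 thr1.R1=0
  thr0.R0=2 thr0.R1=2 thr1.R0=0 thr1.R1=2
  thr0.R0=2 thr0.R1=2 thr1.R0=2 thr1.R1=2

missing: thr0.R0=0 thr0.R1=2 thr1.R0=0 thr1.R1=0

outcome vector order: (thr0.R0,thr0.R1,thr1.R0,thr1.R1)
TSO: 9 outcomes — {0000; 0002; 0022; 0200; 0202; 0222; 2200; 2202; 2222}
TSO∖claimed = {0200}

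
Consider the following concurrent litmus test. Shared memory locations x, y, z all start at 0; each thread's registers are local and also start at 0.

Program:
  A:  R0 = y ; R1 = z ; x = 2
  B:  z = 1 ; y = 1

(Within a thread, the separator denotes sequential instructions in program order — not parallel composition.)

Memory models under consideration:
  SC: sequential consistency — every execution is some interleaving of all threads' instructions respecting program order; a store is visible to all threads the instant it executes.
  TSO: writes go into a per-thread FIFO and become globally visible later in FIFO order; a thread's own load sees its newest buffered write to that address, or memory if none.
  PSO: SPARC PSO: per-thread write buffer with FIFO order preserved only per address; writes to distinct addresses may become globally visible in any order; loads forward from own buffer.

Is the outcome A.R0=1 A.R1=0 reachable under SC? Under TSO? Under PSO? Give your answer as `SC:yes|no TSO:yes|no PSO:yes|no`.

SC:no TSO:no PSO:yes

outcome vector order: (A.R0,A.R1)
SC (3): <0 0>; <0 1>; <1 1>
TSO (3): <0 0>; <0 1>; <1 1>
PSO (4): <0 0>; <0 1>; <1 0>; <1 1>
target <1 0> ∈ {PSO}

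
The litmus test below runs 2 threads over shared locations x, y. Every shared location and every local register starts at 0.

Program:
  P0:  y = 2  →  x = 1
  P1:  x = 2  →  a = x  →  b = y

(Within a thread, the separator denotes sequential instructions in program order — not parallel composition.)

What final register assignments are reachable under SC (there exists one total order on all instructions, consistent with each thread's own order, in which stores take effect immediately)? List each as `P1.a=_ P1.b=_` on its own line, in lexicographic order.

outcome vector order: (P1.a,P1.b)
|SC outcomes| = 3

P1.a=1 P1.b=2
P1.a=2 P1.b=0
P1.a=2 P1.b=2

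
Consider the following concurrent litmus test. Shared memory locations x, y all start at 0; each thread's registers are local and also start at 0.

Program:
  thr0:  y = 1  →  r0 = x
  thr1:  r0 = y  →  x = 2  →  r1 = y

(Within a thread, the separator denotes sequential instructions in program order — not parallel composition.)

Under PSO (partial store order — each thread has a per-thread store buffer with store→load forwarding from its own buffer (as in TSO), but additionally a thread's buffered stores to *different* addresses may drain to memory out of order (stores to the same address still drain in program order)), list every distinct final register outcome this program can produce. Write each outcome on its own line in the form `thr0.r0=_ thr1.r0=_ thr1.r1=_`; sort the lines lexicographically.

outcome vector order: (thr0.r0,thr1.r0,thr1.r1)
|PSO outcomes| = 6

thr0.r0=0 thr1.r0=0 thr1.r1=0
thr0.r0=0 thr1.r0=0 thr1.r1=1
thr0.r0=0 thr1.r0=1 thr1.r1=1
thr0.r0=2 thr1.r0=0 thr1.r1=0
thr0.r0=2 thr1.r0=0 thr1.r1=1
thr0.r0=2 thr1.r0=1 thr1.r1=1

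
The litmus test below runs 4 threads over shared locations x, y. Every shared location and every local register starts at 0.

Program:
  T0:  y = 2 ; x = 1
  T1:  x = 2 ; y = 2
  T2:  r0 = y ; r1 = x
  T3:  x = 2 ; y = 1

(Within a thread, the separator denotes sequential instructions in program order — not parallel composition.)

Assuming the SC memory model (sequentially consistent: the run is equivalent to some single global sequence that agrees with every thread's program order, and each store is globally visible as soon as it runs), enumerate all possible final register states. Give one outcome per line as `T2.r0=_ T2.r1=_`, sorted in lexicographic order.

T2.r0=0 T2.r1=0
T2.r0=0 T2.r1=1
T2.r0=0 T2.r1=2
T2.r0=1 T2.r1=1
T2.r0=1 T2.r1=2
T2.r0=2 T2.r1=0
T2.r0=2 T2.r1=1
T2.r0=2 T2.r1=2

outcome vector order: (T2.r0,T2.r1)
|SC outcomes| = 8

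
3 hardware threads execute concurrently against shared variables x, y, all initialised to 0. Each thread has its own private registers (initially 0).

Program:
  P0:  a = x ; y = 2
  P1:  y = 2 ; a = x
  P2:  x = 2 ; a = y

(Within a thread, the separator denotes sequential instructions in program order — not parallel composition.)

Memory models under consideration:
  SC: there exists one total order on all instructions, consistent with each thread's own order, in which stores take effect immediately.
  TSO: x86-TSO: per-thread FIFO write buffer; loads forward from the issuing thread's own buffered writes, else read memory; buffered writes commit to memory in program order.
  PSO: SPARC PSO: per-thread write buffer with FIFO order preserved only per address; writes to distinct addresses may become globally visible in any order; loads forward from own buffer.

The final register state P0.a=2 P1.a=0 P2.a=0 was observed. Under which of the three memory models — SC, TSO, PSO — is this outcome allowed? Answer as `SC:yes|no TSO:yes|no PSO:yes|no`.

SC:no TSO:yes PSO:yes

outcome vector order: (P0.a,P1.a,P2.a)
[SC] allowed = {<0 0 2>; <0 2 0>; <0 2 2>; <2 0 2>; <2 2 0>; <2 2 2>}
[TSO] allowed = {<0 0 0>; <0 0 2>; <0 2 0>; <0 2 2>; <2 0 0>; <2 0 2>; <2 2 0>; <2 2 2>}
[PSO] allowed = {<0 0 0>; <0 0 2>; <0 2 0>; <0 2 2>; <2 0 0>; <2 0 2>; <2 2 0>; <2 2 2>}
target <2 0 0> ∈ {TSO,PSO}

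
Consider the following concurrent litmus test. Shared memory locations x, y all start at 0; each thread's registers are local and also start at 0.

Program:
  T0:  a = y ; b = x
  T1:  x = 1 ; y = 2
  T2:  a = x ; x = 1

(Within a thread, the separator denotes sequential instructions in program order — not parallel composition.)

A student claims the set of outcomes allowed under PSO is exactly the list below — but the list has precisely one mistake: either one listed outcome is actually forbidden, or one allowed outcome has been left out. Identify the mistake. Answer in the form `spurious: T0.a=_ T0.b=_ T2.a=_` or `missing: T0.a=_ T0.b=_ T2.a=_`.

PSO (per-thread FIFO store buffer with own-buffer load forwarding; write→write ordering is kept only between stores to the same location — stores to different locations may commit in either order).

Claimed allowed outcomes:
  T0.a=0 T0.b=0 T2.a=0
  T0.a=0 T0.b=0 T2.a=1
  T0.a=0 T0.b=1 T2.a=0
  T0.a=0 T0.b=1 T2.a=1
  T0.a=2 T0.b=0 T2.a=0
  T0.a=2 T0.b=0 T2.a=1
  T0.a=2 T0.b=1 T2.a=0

outcome vector order: (T0.a,T0.b,T2.a)
[PSO] allowed = {000, 001, 010, 011, 200, 201, 210, 211}
PSO∖claimed = {211}

missing: T0.a=2 T0.b=1 T2.a=1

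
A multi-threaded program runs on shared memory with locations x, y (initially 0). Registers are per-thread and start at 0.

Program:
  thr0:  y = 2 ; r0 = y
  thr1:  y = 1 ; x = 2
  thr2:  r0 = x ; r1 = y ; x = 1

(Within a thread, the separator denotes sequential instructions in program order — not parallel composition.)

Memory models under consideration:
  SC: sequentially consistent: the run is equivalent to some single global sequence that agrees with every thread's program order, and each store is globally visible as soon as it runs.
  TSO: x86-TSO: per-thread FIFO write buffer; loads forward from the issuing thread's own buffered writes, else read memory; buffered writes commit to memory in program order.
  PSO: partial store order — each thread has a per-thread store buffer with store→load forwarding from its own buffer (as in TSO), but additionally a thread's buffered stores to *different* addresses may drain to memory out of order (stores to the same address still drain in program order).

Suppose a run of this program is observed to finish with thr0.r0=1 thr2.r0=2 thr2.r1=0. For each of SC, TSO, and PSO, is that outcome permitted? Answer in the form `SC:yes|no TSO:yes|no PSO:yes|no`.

SC:no TSO:no PSO:yes

outcome vector order: (thr0.r0,thr2.r0,thr2.r1)
[SC] allowed = {1/0/0; 1/0/1; 1/0/2; 1/2/1; 2/0/0; 2/0/1; 2/0/2; 2/2/1; 2/2/2}
[TSO] allowed = {1/0/0; 1/0/1; 1/0/2; 1/2/1; 2/0/0; 2/0/1; 2/0/2; 2/2/1; 2/2/2}
[PSO] allowed = {1/0/0; 1/0/1; 1/0/2; 1/2/0; 1/2/1; 1/2/2; 2/0/0; 2/0/1; 2/0/2; 2/2/0; 2/2/1; 2/2/2}
target 1/2/0 ∈ {PSO}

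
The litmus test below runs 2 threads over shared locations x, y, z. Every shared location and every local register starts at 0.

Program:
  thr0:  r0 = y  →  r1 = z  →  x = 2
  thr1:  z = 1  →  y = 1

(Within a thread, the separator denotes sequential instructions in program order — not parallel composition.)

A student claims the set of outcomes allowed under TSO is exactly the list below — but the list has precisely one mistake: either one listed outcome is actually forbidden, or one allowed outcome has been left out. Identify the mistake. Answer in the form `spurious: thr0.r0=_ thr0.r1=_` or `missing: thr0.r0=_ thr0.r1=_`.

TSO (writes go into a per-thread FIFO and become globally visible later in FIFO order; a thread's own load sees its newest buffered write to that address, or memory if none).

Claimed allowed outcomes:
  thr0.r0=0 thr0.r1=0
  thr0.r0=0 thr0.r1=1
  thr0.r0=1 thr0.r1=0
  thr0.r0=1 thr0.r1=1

spurious: thr0.r0=1 thr0.r1=0

outcome vector order: (thr0.r0,thr0.r1)
TSO: 3 outcomes — {00 01 11}
claimed∖TSO = {10}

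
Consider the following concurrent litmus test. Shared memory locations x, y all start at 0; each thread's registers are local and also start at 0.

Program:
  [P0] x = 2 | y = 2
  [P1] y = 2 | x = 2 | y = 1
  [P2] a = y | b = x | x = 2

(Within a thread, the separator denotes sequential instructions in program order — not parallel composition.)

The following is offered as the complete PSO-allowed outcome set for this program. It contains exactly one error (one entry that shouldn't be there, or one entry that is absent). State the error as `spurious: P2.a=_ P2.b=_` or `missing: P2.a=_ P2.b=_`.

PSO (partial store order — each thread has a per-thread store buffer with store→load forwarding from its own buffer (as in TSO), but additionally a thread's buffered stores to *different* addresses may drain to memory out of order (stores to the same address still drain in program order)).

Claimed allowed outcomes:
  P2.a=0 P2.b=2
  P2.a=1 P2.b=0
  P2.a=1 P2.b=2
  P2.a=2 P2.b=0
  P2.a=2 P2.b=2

missing: P2.a=0 P2.b=0

outcome vector order: (P2.a,P2.b)
under PSO → <0 0>; <0 2>; <1 0>; <1 2>; <2 0>; <2 2>
PSO∖claimed = {<0 0>}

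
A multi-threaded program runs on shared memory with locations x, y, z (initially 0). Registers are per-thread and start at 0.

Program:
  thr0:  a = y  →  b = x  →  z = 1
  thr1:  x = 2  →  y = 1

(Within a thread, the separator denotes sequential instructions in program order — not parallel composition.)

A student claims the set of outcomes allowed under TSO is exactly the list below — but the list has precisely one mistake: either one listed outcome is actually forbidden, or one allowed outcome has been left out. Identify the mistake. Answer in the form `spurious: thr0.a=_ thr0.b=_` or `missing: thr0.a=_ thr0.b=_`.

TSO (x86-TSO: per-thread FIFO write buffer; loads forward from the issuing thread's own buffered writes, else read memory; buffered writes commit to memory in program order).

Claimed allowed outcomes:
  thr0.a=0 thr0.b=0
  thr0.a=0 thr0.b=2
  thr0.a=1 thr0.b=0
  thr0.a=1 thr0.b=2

spurious: thr0.a=1 thr0.b=0

outcome vector order: (thr0.a,thr0.b)
TSO (3): <0 0>, <0 2>, <1 2>
claimed∖TSO = {<1 0>}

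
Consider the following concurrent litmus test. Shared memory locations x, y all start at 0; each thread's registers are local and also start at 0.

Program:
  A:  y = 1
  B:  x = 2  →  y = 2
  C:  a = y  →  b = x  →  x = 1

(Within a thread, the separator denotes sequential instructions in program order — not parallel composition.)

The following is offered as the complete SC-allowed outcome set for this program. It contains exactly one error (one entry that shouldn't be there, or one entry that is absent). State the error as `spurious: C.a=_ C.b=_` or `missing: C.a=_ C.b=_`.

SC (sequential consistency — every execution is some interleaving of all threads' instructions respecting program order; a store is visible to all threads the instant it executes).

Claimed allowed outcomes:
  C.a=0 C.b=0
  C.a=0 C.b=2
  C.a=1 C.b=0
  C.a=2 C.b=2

outcome vector order: (C.a,C.b)
SC: 5 outcomes — {(0,0) (0,2) (1,0) (1,2) (2,2)}
SC∖claimed = {(1,2)}

missing: C.a=1 C.b=2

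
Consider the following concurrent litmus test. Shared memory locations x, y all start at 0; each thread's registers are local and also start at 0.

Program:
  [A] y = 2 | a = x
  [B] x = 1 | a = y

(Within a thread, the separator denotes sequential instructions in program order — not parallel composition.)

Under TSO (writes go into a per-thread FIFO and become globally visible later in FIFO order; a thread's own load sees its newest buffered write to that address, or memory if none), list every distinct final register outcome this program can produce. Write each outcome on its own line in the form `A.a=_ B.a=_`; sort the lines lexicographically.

outcome vector order: (A.a,B.a)
|TSO outcomes| = 4

A.a=0 B.a=0
A.a=0 B.a=2
A.a=1 B.a=0
A.a=1 B.a=2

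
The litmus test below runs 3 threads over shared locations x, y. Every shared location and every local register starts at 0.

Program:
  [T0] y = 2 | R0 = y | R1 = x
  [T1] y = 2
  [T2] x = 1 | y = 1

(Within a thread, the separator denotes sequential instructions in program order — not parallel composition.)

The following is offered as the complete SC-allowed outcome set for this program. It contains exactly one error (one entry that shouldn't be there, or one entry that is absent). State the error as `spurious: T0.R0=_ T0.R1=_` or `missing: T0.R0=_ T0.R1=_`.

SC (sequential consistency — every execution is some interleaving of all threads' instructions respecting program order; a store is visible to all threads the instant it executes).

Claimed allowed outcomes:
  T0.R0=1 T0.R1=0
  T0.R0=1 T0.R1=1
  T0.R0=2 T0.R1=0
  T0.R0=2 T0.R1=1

spurious: T0.R0=1 T0.R1=0

outcome vector order: (T0.R0,T0.R1)
[SC] allowed = {1/1; 2/0; 2/1}
claimed∖SC = {1/0}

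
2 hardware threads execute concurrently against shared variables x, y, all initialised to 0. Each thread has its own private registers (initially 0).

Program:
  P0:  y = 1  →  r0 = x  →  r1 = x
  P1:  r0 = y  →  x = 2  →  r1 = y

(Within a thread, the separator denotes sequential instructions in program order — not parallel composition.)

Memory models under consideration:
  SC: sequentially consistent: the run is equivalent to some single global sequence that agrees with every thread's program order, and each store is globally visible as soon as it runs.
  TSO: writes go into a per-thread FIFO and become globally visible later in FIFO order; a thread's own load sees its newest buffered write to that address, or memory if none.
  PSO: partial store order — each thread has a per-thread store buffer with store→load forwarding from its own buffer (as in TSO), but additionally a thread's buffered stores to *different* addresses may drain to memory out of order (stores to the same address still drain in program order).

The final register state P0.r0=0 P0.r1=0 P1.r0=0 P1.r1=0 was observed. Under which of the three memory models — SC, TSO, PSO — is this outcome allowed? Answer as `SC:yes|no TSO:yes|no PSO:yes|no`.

SC:no TSO:yes PSO:yes

outcome vector order: (P0.r0,P0.r1,P1.r0,P1.r1)
[SC] allowed = {0001, 0011, 0201, 0211, 2200, 2201, 2211}
[TSO] allowed = {0000, 0001, 0011, 0200, 0201, 0211, 2200, 2201, 2211}
[PSO] allowed = {0000, 0001, 0011, 0200, 0201, 0211, 2200, 2201, 2211}
target 0000 ∈ {TSO,PSO}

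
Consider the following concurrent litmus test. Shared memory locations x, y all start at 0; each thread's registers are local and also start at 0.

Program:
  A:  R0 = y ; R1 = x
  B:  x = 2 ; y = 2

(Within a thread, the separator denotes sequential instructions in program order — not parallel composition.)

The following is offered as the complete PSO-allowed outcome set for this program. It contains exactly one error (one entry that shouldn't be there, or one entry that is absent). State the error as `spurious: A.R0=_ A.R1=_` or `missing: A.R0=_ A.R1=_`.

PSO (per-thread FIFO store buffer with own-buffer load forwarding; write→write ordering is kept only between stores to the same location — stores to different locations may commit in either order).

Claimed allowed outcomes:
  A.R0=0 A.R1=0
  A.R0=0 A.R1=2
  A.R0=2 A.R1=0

missing: A.R0=2 A.R1=2

outcome vector order: (A.R0,A.R1)
PSO: 4 outcomes — {0/0; 0/2; 2/0; 2/2}
PSO∖claimed = {2/2}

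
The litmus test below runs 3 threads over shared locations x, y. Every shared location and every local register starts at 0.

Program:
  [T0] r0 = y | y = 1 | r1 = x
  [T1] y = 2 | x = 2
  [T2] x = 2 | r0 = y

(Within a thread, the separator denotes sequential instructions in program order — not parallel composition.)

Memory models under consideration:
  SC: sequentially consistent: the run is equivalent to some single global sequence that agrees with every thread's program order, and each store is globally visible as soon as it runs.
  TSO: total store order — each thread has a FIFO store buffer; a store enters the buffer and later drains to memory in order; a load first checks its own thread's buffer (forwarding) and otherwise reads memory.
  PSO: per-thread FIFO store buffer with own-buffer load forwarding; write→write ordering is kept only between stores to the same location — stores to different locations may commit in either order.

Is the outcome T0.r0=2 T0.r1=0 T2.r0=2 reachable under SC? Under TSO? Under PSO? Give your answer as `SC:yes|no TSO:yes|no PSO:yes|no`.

outcome vector order: (T0.r0,T0.r1,T2.r0)
SC: 9 outcomes — {<0 0 1> <0 0 2> <0 2 0> <0 2 1> <0 2 2> <2 0 1> <2 2 0> <2 2 1> <2 2 2>}
TSO: 12 outcomes — {<0 0 0> <0 0 1> <0 0 2> <0 2 0> <0 2 1> <0 2 2> <2 0 0> <2 0 1> <2 0 2> <2 2 0> <2 2 1> <2 2 2>}
PSO: 12 outcomes — {<0 0 0> <0 0 1> <0 0 2> <0 2 0> <0 2 1> <0 2 2> <2 0 0> <2 0 1> <2 0 2> <2 2 0> <2 2 1> <2 2 2>}
target <2 0 2> ∈ {TSO,PSO}

SC:no TSO:yes PSO:yes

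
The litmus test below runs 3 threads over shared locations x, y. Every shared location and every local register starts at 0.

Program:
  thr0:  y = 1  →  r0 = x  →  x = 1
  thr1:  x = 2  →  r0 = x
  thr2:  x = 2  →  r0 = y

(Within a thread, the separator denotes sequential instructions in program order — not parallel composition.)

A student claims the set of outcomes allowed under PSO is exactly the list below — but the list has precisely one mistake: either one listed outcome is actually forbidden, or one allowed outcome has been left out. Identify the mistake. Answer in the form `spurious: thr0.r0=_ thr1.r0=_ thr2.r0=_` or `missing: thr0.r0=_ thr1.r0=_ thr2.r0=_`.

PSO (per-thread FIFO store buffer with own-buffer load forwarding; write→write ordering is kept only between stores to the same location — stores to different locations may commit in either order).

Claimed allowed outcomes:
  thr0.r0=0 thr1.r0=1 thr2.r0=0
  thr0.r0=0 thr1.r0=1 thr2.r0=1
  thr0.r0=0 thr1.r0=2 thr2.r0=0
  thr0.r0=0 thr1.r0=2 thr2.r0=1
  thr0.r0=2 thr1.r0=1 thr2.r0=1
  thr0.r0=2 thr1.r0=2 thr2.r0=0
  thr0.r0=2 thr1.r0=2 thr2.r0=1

outcome vector order: (thr0.r0,thr1.r0,thr2.r0)
PSO: 8 outcomes — {010, 011, 020, 021, 210, 211, 220, 221}
PSO∖claimed = {210}

missing: thr0.r0=2 thr1.r0=1 thr2.r0=0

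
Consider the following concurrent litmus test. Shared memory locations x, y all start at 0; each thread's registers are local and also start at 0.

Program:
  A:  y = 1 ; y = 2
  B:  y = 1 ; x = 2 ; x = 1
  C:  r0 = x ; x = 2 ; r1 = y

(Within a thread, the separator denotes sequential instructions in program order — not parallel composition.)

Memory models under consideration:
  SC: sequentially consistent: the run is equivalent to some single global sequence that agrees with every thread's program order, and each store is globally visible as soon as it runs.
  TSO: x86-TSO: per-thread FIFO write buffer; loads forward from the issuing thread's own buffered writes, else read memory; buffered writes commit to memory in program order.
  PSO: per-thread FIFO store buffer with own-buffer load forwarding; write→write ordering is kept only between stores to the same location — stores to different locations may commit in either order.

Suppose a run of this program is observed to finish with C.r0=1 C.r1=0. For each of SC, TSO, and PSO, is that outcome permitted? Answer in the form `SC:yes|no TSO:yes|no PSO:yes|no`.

SC:no TSO:no PSO:yes

outcome vector order: (C.r0,C.r1)
SC (7): 00 01 02 11 12 21 22
TSO (7): 00 01 02 11 12 21 22
PSO (9): 00 01 02 10 11 12 20 21 22
target 10 ∈ {PSO}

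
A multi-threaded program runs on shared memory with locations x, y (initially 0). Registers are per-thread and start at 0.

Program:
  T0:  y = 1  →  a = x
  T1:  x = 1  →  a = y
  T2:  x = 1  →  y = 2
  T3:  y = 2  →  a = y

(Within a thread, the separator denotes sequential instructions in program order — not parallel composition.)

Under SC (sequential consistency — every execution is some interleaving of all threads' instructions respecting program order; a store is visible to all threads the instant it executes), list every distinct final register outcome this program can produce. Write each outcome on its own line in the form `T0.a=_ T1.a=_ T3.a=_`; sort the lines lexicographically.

T0.a=0 T1.a=1 T3.a=1
T0.a=0 T1.a=1 T3.a=2
T0.a=0 T1.a=2 T3.a=1
T0.a=0 T1.a=2 T3.a=2
T0.a=1 T1.a=0 T3.a=1
T0.a=1 T1.a=0 T3.a=2
T0.a=1 T1.a=1 T3.a=1
T0.a=1 T1.a=1 T3.a=2
T0.a=1 T1.a=2 T3.a=1
T0.a=1 T1.a=2 T3.a=2

outcome vector order: (T0.a,T1.a,T3.a)
|SC outcomes| = 10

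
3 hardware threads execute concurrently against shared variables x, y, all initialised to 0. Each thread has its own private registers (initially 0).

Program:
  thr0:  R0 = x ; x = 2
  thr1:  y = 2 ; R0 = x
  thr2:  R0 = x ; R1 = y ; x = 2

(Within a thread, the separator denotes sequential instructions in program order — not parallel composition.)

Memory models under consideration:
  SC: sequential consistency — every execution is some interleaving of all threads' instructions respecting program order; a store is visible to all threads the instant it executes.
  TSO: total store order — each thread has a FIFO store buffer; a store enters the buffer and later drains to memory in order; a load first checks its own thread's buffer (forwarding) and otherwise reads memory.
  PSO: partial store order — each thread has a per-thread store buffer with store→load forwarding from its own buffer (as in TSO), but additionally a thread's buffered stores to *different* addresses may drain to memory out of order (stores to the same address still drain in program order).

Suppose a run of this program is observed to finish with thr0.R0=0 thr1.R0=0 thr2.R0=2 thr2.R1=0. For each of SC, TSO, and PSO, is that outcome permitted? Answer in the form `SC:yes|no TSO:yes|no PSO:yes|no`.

outcome vector order: (thr0.R0,thr1.R0,thr2.R0,thr2.R1)
SC: 11 outcomes — {0/0/0/0 0/0/0/2 0/0/2/2 0/2/0/0 0/2/0/2 0/2/2/0 0/2/2/2 2/0/0/0 2/0/0/2 2/2/0/0 2/2/0/2}
TSO: 12 outcomes — {0/0/0/0 0/0/0/2 0/0/2/0 0/0/2/2 0/2/0/0 0/2/0/2 0/2/2/0 0/2/2/2 2/0/0/0 2/0/0/2 2/2/0/0 2/2/0/2}
PSO: 12 outcomes — {0/0/0/0 0/0/0/2 0/0/2/0 0/0/2/2 0/2/0/0 0/2/0/2 0/2/2/0 0/2/2/2 2/0/0/0 2/0/0/2 2/2/0/0 2/2/0/2}
target 0/0/2/0 ∈ {TSO,PSO}

SC:no TSO:yes PSO:yes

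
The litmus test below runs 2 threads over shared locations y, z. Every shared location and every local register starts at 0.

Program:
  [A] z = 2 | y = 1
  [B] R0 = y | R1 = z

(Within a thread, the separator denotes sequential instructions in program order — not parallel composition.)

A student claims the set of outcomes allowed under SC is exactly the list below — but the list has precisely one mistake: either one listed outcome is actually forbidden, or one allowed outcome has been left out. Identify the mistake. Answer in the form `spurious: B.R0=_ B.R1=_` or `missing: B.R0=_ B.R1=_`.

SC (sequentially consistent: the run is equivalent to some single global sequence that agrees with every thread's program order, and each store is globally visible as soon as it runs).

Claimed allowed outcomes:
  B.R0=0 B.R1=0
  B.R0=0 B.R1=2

missing: B.R0=1 B.R1=2

outcome vector order: (B.R0,B.R1)
under SC → <0 0>, <0 2>, <1 2>
SC∖claimed = {<1 2>}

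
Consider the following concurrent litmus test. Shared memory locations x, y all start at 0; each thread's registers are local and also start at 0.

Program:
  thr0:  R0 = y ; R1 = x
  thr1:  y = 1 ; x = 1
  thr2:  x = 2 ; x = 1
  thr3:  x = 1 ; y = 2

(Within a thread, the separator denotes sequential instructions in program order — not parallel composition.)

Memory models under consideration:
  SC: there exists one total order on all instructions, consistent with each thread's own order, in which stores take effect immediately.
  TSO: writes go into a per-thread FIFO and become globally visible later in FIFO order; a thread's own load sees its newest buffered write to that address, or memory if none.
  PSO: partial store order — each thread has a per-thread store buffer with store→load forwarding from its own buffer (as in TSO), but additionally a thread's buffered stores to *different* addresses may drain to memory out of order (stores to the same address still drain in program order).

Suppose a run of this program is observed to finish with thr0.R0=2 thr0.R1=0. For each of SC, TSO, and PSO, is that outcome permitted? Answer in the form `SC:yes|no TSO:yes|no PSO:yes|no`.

outcome vector order: (thr0.R0,thr0.R1)
[SC] allowed = {(0,0), (0,1), (0,2), (1,0), (1,1), (1,2), (2,1), (2,2)}
[TSO] allowed = {(0,0), (0,1), (0,2), (1,0), (1,1), (1,2), (2,1), (2,2)}
[PSO] allowed = {(0,0), (0,1), (0,2), (1,0), (1,1), (1,2), (2,0), (2,1), (2,2)}
target (2,0) ∈ {PSO}

SC:no TSO:no PSO:yes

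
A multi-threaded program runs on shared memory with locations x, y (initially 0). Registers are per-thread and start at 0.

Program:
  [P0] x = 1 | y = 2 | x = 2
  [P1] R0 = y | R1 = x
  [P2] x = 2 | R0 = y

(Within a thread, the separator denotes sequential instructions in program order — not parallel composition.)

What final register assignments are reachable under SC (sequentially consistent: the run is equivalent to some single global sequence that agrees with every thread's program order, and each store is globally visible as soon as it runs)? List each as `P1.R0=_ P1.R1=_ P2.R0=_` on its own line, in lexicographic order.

outcome vector order: (P1.R0,P1.R1,P2.R0)
|SC outcomes| = 10

P1.R0=0 P1.R1=0 P2.R0=0
P1.R0=0 P1.R1=0 P2.R0=2
P1.R0=0 P1.R1=1 P2.R0=0
P1.R0=0 P1.R1=1 P2.R0=2
P1.R0=0 P1.R1=2 P2.R0=0
P1.R0=0 P1.R1=2 P2.R0=2
P1.R0=2 P1.R1=1 P2.R0=0
P1.R0=2 P1.R1=1 P2.R0=2
P1.R0=2 P1.R1=2 P2.R0=0
P1.R0=2 P1.R1=2 P2.R0=2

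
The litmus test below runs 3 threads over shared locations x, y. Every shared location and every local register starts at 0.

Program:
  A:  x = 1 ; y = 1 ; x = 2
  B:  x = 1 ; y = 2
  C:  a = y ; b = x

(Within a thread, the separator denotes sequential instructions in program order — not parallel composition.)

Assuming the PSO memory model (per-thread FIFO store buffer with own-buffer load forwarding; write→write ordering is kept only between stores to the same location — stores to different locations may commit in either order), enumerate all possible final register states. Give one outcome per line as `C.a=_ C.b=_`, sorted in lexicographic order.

C.a=0 C.b=0
C.a=0 C.b=1
C.a=0 C.b=2
C.a=1 C.b=0
C.a=1 C.b=1
C.a=1 C.b=2
C.a=2 C.b=0
C.a=2 C.b=1
C.a=2 C.b=2

outcome vector order: (C.a,C.b)
|PSO outcomes| = 9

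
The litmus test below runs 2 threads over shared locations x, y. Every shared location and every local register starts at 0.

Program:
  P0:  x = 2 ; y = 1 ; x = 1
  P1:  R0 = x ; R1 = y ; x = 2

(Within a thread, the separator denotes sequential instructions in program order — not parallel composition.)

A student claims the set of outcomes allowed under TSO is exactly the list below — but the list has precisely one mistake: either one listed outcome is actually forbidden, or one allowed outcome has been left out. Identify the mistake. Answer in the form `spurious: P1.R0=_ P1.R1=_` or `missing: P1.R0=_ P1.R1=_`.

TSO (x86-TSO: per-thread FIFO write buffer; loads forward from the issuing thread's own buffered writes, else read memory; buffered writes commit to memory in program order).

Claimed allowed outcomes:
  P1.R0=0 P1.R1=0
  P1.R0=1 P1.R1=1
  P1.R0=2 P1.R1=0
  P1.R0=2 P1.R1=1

outcome vector order: (P1.R0,P1.R1)
under TSO → <0 0> <0 1> <1 1> <2 0> <2 1>
TSO∖claimed = {<0 1>}

missing: P1.R0=0 P1.R1=1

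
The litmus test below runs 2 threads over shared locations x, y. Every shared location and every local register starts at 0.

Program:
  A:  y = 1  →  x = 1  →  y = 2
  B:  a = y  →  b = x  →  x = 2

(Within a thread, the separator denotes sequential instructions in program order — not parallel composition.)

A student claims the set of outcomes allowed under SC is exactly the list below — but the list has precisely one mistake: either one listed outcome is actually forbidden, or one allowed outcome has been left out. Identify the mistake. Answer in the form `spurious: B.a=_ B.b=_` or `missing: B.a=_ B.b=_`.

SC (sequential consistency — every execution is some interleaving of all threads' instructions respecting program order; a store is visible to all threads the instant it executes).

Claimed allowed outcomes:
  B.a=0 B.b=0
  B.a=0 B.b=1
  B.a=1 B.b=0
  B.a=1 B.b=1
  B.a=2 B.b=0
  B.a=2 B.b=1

outcome vector order: (B.a,B.b)
SC (5): (0,0) (0,1) (1,0) (1,1) (2,1)
claimed∖SC = {(2,0)}

spurious: B.a=2 B.b=0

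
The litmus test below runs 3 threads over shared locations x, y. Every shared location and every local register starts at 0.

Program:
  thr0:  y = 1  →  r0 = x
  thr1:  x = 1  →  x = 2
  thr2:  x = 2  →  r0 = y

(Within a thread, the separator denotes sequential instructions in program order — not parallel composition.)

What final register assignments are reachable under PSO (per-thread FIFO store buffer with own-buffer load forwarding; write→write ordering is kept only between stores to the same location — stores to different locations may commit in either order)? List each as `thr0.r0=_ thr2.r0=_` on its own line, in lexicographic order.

thr0.r0=0 thr2.r0=0
thr0.r0=0 thr2.r0=1
thr0.r0=1 thr2.r0=0
thr0.r0=1 thr2.r0=1
thr0.r0=2 thr2.r0=0
thr0.r0=2 thr2.r0=1

outcome vector order: (thr0.r0,thr2.r0)
|PSO outcomes| = 6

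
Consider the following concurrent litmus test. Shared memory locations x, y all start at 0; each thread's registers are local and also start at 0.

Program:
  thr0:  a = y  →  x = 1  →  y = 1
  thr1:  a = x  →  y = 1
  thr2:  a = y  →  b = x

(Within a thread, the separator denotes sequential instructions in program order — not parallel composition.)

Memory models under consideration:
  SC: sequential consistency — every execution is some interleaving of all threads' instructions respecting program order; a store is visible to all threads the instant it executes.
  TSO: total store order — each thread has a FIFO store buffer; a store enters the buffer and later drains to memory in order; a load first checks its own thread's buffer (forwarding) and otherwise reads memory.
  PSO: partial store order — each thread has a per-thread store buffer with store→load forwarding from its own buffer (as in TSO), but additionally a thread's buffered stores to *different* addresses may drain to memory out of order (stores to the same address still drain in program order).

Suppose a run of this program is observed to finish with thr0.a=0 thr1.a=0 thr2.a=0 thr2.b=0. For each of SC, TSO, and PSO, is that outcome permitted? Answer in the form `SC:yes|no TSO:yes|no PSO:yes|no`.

outcome vector order: (thr0.a,thr1.a,thr2.a,thr2.b)
SC (11): 0/0/0/0; 0/0/0/1; 0/0/1/0; 0/0/1/1; 0/1/0/0; 0/1/0/1; 0/1/1/1; 1/0/0/0; 1/0/0/1; 1/0/1/0; 1/0/1/1
TSO (11): 0/0/0/0; 0/0/0/1; 0/0/1/0; 0/0/1/1; 0/1/0/0; 0/1/0/1; 0/1/1/1; 1/0/0/0; 1/0/0/1; 1/0/1/0; 1/0/1/1
PSO (12): 0/0/0/0; 0/0/0/1; 0/0/1/0; 0/0/1/1; 0/1/0/0; 0/1/0/1; 0/1/1/0; 0/1/1/1; 1/0/0/0; 1/0/0/1; 1/0/1/0; 1/0/1/1
target 0/0/0/0 ∈ {SC,TSO,PSO}

SC:yes TSO:yes PSO:yes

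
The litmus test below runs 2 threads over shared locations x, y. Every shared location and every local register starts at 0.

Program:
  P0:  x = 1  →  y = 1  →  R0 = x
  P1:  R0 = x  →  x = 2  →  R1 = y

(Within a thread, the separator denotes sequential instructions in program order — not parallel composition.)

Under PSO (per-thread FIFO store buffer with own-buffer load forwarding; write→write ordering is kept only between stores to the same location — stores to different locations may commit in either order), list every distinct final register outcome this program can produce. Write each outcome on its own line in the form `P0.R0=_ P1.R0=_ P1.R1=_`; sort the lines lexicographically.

P0.R0=1 P1.R0=0 P1.R1=0
P0.R0=1 P1.R0=0 P1.R1=1
P0.R0=1 P1.R0=1 P1.R1=0
P0.R0=1 P1.R0=1 P1.R1=1
P0.R0=2 P1.R0=0 P1.R1=0
P0.R0=2 P1.R0=0 P1.R1=1
P0.R0=2 P1.R0=1 P1.R1=0
P0.R0=2 P1.R0=1 P1.R1=1

outcome vector order: (P0.R0,P1.R0,P1.R1)
|PSO outcomes| = 8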